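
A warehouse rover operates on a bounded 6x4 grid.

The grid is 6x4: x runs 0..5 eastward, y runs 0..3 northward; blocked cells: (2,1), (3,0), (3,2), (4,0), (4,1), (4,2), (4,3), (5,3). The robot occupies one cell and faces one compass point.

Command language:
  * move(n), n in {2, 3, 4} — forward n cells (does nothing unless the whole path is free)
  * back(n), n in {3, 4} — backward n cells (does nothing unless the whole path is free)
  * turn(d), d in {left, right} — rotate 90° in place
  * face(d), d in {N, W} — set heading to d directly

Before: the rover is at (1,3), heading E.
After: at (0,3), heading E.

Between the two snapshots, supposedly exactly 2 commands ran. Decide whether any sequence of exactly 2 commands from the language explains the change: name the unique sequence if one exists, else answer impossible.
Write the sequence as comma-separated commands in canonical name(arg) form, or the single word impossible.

move(2), back(3)

key: still facing E at the end — nothing in the sequence rotates
from: at (1,3), heading E
1. move(2) → at (3,3), heading E
2. back(3) → at (0,3), heading E
no rival 2-sequence matches.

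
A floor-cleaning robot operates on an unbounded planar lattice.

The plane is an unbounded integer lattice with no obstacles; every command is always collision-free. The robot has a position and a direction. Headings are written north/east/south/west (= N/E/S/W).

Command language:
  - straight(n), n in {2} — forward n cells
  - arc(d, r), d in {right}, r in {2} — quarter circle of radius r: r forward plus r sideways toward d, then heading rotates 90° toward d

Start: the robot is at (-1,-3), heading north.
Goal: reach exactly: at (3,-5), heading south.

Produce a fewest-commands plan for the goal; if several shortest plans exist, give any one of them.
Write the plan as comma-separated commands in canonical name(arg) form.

arc(right, 2), arc(right, 2), straight(2)

begin: at (-1,-3), heading north
[1] after arc(right, 2): at (1,-1), heading east
[2] after arc(right, 2): at (3,-3), heading south
[3] after straight(2): at (3,-5), heading south
minimal: 3 command(s), checked below 3.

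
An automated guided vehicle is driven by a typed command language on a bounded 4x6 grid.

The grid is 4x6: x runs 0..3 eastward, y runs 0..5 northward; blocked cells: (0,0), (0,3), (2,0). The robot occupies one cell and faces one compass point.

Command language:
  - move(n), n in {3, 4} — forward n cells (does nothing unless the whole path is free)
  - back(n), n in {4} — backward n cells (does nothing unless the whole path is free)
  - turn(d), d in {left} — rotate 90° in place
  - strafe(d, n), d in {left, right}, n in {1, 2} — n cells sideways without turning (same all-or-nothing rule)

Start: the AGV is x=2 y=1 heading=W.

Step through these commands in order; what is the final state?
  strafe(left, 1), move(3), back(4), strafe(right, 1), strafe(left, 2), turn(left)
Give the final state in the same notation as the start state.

start: x=2 y=1 heading=W
[1] after strafe(left, 1): x=2 y=1 heading=W
[2] after move(3): x=2 y=1 heading=W
[3] after back(4): x=2 y=1 heading=W
[4] after strafe(right, 1): x=2 y=2 heading=W
[5] after strafe(left, 2): x=2 y=2 heading=W
[6] after turn(left): x=2 y=2 heading=S

x=2 y=2 heading=S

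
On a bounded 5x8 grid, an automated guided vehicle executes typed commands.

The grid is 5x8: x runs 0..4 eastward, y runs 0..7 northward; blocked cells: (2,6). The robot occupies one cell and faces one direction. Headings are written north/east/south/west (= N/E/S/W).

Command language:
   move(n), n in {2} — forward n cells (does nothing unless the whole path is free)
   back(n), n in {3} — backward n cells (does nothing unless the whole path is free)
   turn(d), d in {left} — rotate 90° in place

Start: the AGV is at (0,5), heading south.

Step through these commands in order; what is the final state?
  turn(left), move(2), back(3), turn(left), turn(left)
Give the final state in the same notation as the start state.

at (2,5), heading west

t0: at (0,5), heading south
t=1 turn(left) ⇒ at (0,5), heading east
t=2 move(2) ⇒ at (2,5), heading east
t=3 back(3) ⇒ at (2,5), heading east
t=4 turn(left) ⇒ at (2,5), heading north
t=5 turn(left) ⇒ at (2,5), heading west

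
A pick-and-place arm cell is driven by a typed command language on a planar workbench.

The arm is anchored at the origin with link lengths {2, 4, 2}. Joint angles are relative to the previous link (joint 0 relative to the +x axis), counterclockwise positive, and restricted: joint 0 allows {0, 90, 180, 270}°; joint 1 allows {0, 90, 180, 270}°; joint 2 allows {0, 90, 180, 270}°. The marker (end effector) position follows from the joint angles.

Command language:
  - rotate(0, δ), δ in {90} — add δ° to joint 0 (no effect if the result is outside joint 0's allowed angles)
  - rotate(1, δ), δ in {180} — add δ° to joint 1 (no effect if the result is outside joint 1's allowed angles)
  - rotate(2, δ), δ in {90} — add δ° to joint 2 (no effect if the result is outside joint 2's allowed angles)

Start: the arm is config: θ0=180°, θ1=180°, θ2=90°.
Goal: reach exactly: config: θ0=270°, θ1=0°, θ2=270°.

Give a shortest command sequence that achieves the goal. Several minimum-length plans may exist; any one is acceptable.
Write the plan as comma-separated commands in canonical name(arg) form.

initial: config: θ0=180°, θ1=180°, θ2=90°
step 1 (rotate(1, 180)): config: θ0=180°, θ1=0°, θ2=90°
step 2 (rotate(0, 90)): config: θ0=270°, θ1=0°, θ2=90°
step 3 (rotate(2, 90)): config: θ0=270°, θ1=0°, θ2=180°
step 4 (rotate(2, 90)): config: θ0=270°, θ1=0°, θ2=270°
shorter routes all fall short; 4 is best.

rotate(1, 180), rotate(0, 90), rotate(2, 90), rotate(2, 90)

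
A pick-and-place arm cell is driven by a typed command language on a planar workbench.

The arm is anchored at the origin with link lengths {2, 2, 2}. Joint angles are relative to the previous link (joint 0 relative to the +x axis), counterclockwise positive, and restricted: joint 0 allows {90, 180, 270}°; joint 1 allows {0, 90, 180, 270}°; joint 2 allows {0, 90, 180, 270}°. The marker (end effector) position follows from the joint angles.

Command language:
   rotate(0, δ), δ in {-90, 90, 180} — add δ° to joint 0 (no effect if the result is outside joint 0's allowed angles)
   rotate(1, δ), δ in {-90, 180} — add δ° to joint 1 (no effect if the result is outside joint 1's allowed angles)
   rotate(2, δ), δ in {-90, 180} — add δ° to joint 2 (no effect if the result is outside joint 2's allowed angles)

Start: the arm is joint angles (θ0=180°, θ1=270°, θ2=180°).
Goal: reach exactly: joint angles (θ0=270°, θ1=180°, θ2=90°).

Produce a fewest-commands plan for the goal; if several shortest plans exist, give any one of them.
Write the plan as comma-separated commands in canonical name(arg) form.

rotate(0, 90), rotate(1, -90), rotate(2, -90)

start: joint angles (θ0=180°, θ1=270°, θ2=180°)
1. rotate(0, 90) → joint angles (θ0=270°, θ1=270°, θ2=180°)
2. rotate(1, -90) → joint angles (θ0=270°, θ1=180°, θ2=180°)
3. rotate(2, -90) → joint angles (θ0=270°, θ1=180°, θ2=90°)
no 2-step plan works, so 3 is optimal.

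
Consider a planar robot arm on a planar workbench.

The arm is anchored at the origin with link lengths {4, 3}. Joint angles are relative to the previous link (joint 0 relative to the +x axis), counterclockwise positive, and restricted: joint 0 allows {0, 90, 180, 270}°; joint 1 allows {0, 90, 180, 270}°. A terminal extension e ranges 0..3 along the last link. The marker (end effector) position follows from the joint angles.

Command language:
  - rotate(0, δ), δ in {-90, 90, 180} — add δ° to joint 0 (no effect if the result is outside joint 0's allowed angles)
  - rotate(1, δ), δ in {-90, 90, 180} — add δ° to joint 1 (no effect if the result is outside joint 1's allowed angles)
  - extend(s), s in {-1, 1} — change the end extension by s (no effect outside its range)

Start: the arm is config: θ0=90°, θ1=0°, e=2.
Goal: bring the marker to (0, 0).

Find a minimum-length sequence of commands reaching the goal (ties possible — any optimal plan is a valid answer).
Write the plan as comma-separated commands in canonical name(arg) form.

extend(-1), rotate(1, 180)

initial: config: θ0=90°, θ1=0°, e=2
1. extend(-1) → config: θ0=90°, θ1=0°, e=1
2. rotate(1, 180) → config: θ0=90°, θ1=180°, e=1
minimal: 2 command(s), checked below 2.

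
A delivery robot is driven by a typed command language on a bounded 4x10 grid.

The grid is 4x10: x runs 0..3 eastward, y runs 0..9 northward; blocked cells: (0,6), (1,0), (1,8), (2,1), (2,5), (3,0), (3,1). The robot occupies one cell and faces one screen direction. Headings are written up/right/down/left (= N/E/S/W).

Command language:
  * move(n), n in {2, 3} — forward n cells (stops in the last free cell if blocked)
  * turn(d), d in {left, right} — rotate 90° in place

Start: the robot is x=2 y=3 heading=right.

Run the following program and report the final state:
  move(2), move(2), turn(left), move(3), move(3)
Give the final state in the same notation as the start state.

t0: x=2 y=3 heading=right
step 1 (move(2)): x=3 y=3 heading=right
step 2 (move(2)): x=3 y=3 heading=right
step 3 (turn(left)): x=3 y=3 heading=up
step 4 (move(3)): x=3 y=6 heading=up
step 5 (move(3)): x=3 y=9 heading=up

x=3 y=9 heading=up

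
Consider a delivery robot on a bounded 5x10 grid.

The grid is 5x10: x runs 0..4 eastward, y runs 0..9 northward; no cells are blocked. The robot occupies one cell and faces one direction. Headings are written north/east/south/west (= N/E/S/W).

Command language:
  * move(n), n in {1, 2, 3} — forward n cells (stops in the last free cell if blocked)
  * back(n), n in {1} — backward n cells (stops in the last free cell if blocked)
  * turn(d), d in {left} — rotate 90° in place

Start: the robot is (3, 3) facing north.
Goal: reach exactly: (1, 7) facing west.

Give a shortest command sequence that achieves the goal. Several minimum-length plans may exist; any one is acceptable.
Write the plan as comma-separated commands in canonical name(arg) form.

start: (3, 3) facing north
1. move(2) → (3, 5) facing north
2. move(2) → (3, 7) facing north
3. turn(left) → (3, 7) facing west
4. move(2) → (1, 7) facing west
nothing shorter than 4 reaches the goal.

move(2), move(2), turn(left), move(2)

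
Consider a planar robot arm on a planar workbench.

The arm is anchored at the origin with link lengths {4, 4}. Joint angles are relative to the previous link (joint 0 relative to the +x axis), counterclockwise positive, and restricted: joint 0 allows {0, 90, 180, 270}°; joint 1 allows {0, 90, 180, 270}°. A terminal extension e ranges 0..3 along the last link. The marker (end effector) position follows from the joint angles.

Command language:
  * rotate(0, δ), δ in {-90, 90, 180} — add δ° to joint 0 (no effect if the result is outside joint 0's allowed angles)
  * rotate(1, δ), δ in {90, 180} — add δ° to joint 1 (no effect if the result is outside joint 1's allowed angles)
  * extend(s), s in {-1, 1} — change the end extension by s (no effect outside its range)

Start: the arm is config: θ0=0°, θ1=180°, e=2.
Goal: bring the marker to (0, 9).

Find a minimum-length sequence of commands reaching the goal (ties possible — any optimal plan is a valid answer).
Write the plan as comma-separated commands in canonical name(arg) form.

extend(-1), rotate(1, 180), rotate(0, 90)

begin: config: θ0=0°, θ1=180°, e=2
[1] after extend(-1): config: θ0=0°, θ1=180°, e=1
[2] after rotate(1, 180): config: θ0=0°, θ1=0°, e=1
[3] after rotate(0, 90): config: θ0=90°, θ1=0°, e=1
no 2-step plan works, so 3 is optimal.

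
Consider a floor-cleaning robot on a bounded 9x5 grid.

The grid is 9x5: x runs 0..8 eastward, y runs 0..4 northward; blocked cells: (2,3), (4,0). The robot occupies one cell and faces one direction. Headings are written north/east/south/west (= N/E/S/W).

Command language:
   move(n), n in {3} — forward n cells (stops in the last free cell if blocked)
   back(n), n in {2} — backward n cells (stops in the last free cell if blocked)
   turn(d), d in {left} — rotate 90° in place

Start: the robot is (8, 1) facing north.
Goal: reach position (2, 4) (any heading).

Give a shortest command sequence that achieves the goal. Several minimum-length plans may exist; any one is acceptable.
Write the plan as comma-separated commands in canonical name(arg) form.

move(3), turn(left), move(3), move(3)

initial: (8, 1) facing north
step 1 (move(3)): (8, 4) facing north
step 2 (turn(left)): (8, 4) facing west
step 3 (move(3)): (5, 4) facing west
step 4 (move(3)): (2, 4) facing west
minimal: 4 command(s), checked below 4.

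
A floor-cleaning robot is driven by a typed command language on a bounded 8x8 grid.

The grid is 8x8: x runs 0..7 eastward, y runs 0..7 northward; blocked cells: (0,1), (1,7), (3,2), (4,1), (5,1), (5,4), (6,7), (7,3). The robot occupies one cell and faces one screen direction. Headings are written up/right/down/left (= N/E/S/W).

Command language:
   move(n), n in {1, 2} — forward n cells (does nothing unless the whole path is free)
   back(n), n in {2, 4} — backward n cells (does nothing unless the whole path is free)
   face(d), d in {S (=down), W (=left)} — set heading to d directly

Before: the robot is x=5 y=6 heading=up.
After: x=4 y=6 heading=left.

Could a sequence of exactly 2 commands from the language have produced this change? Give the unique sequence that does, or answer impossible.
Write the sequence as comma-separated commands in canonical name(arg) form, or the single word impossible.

key: running move(1) before face(W) would end elsewhere — order is forced
initial: x=5 y=6 heading=up
1. face(W) → x=5 y=6 heading=left
2. move(1) → x=4 y=6 heading=left
all 36 alternatives checked — unique.

face(W), move(1)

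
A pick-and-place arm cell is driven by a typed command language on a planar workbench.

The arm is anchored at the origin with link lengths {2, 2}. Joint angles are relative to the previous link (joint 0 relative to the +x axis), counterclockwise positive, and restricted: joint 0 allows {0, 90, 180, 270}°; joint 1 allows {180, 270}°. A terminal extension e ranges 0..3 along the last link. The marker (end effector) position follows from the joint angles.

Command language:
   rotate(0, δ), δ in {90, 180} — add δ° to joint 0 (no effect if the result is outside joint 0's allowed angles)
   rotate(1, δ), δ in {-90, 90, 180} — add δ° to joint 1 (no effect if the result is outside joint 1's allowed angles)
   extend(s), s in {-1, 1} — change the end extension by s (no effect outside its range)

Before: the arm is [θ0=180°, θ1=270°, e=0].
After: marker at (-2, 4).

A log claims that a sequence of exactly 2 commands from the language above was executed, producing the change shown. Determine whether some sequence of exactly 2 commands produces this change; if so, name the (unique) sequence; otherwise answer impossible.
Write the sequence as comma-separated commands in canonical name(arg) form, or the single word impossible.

extend(1), extend(1)

initial: [θ0=180°, θ1=270°, e=0]
1. extend(1) → [θ0=180°, θ1=270°, e=1]
2. extend(1) → [θ0=180°, θ1=270°, e=2]
no rival 2-sequence matches.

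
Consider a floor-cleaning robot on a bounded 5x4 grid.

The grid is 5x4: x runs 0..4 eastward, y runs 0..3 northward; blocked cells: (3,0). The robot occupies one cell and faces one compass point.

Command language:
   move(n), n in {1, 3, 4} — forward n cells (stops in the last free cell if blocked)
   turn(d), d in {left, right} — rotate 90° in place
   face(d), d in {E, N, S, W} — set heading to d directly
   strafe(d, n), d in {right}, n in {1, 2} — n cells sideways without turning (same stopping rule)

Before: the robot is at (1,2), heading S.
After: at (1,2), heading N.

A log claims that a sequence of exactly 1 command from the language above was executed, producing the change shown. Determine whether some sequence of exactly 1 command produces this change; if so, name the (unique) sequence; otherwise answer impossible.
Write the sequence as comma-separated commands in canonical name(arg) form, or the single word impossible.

key: parked at (1,2) the whole time — nothing moves the robot
begin: at (1,2), heading S
step 1 (face(N)): at (1,2), heading N
no rival 1-sequence matches.

face(N)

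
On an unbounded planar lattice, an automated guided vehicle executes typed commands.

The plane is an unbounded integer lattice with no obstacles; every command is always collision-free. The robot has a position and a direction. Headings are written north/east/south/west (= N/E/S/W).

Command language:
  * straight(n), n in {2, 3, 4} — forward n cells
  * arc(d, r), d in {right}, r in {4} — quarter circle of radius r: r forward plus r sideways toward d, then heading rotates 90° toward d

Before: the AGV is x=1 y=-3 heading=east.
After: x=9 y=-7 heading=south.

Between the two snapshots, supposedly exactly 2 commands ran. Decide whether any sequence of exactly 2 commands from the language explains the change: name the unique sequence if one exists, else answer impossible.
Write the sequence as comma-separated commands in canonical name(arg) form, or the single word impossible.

key: position moved to (9,-7) AND the heading swung to S — translation plus rotation needed
from: x=1 y=-3 heading=east
1. straight(4) → x=5 y=-3 heading=east
2. arc(right, 4) → x=9 y=-7 heading=south
no other 2-command option fits: unique.

straight(4), arc(right, 4)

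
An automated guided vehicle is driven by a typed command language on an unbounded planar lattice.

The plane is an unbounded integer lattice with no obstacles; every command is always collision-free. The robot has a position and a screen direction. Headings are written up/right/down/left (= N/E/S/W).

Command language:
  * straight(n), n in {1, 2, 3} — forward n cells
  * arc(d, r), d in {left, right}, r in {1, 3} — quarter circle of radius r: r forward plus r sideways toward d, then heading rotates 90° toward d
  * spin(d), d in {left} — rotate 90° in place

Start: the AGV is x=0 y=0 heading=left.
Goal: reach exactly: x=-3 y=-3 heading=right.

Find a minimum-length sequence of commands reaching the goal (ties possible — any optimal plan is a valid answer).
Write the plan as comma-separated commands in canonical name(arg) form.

start: x=0 y=0 heading=left
1. arc(left, 3) → x=-3 y=-3 heading=down
2. spin(left) → x=-3 y=-3 heading=right
no 1-step plan works, so 2 is optimal.

arc(left, 3), spin(left)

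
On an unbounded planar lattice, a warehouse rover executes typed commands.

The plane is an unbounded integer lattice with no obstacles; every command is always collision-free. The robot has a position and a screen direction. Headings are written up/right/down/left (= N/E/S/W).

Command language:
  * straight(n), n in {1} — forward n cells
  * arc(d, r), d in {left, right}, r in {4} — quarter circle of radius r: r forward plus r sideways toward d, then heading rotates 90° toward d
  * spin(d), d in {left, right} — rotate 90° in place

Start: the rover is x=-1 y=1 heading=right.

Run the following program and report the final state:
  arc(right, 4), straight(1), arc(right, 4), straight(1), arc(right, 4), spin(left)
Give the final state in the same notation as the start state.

begin: x=-1 y=1 heading=right
1. arc(right, 4) → x=3 y=-3 heading=down
2. straight(1) → x=3 y=-4 heading=down
3. arc(right, 4) → x=-1 y=-8 heading=left
4. straight(1) → x=-2 y=-8 heading=left
5. arc(right, 4) → x=-6 y=-4 heading=up
6. spin(left) → x=-6 y=-4 heading=left

x=-6 y=-4 heading=left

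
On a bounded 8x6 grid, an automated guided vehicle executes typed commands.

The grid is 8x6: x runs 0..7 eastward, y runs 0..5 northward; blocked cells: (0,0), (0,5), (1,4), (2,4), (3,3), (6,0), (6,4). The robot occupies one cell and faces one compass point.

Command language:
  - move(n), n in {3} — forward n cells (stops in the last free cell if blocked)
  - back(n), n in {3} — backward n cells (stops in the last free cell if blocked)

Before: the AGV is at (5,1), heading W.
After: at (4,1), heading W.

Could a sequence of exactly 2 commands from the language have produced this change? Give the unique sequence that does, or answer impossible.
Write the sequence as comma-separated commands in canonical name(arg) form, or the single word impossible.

key: heading stays W — no command in the sequence turns
initial: at (5,1), heading W
[1] after back(3): at (7,1), heading W
[2] after move(3): at (4,1), heading W
no rival 2-sequence matches.

back(3), move(3)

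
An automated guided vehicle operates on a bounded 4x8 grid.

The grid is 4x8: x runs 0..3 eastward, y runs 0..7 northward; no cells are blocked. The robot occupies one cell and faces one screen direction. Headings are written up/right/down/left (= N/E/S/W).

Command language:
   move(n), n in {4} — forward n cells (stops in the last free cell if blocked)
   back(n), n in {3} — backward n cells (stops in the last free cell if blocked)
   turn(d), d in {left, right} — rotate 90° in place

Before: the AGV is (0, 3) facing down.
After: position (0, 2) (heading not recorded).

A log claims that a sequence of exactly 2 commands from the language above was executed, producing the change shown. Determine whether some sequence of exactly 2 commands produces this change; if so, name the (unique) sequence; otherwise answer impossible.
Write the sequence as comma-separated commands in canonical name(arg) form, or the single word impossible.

back(3), move(4)

key: running move(4) before back(3) would end elsewhere — order is forced
begin: (0, 3) facing down
t=1 back(3) ⇒ (0, 6) facing down
t=2 move(4) ⇒ (0, 2) facing down
uniquely the one of 16 2-step routes that fits.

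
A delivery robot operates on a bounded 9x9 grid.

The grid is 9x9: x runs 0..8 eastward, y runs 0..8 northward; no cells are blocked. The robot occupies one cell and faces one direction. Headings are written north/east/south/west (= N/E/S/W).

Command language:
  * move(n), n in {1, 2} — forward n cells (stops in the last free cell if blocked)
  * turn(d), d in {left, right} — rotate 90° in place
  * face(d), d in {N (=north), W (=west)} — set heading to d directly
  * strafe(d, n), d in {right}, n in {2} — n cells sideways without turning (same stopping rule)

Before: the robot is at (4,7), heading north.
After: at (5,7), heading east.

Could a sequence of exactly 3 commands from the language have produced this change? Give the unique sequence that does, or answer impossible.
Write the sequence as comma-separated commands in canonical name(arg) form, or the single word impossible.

key: position moved to (5,7) AND the heading swung to E — translation plus rotation needed
from: at (4,7), heading north
[1] after face(N): at (4,7), heading north
[2] after turn(right): at (4,7), heading east
[3] after move(1): at (5,7), heading east
no other 3-command option fits: unique.

face(N), turn(right), move(1)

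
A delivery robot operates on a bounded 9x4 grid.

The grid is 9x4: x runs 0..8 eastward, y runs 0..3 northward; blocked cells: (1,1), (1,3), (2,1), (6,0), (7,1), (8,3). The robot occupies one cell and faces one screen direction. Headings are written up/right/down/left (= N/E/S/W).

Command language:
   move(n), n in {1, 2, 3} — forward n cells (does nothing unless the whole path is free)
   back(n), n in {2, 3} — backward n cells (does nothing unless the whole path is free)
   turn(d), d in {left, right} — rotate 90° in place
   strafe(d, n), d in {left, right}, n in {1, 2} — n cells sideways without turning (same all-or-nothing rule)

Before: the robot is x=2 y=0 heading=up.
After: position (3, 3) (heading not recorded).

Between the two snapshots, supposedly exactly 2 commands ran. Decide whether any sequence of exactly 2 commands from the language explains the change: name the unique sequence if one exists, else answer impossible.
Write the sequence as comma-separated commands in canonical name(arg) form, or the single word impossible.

strafe(right, 1), move(3)

key: running move(3) before strafe(right, 1) would end elsewhere — order is forced
t0: x=2 y=0 heading=up
t=1 strafe(right, 1) ⇒ x=3 y=0 heading=up
t=2 move(3) ⇒ x=3 y=3 heading=up
all 121 alternatives checked — unique.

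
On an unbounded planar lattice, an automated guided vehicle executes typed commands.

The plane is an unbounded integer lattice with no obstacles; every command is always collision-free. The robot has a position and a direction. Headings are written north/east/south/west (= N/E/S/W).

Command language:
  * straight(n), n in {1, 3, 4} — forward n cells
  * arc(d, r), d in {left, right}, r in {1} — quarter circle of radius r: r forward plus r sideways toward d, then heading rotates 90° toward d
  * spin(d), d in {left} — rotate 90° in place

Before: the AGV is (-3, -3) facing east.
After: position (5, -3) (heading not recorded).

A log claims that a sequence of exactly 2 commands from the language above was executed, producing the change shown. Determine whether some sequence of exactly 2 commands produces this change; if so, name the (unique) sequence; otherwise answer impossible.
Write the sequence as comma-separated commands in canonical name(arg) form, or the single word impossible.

initial: (-3, -3) facing east
t=1 straight(4) ⇒ (1, -3) facing east
t=2 straight(4) ⇒ (5, -3) facing east
no other 2-command option fits: unique.

straight(4), straight(4)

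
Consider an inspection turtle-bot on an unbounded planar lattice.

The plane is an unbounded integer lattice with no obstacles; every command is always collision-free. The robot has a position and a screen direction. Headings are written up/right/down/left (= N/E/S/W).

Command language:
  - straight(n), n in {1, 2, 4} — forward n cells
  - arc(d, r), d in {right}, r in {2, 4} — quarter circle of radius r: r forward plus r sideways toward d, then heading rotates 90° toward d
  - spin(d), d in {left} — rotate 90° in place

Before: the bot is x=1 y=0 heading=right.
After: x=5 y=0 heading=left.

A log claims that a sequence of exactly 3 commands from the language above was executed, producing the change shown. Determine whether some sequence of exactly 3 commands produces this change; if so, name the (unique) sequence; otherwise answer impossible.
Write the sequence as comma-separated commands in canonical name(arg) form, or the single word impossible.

key: cell and facing (now W) both changed — the 3 commands mix motion and turning
t0: x=1 y=0 heading=right
step 1 (straight(4)): x=5 y=0 heading=right
step 2 (spin(left)): x=5 y=0 heading=up
step 3 (spin(left)): x=5 y=0 heading=left
uniquely the one of 216 3-step routes that fits.

straight(4), spin(left), spin(left)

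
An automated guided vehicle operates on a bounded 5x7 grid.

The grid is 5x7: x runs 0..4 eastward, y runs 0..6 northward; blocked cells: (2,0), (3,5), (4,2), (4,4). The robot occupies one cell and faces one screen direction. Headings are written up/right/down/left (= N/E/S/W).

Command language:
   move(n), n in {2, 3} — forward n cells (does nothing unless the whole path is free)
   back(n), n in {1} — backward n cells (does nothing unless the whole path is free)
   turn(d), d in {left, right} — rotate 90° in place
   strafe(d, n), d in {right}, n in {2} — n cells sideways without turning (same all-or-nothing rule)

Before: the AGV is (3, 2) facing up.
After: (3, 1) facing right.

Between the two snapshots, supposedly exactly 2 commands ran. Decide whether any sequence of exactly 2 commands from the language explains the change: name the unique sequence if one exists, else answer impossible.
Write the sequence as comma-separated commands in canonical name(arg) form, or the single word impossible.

back(1), turn(right)

key: cell and facing (now E) both changed — the 2 commands mix motion and turning
begin: (3, 2) facing up
step 1 (back(1)): (3, 1) facing up
step 2 (turn(right)): (3, 1) facing right
uniquely the one of 36 2-step routes that fits.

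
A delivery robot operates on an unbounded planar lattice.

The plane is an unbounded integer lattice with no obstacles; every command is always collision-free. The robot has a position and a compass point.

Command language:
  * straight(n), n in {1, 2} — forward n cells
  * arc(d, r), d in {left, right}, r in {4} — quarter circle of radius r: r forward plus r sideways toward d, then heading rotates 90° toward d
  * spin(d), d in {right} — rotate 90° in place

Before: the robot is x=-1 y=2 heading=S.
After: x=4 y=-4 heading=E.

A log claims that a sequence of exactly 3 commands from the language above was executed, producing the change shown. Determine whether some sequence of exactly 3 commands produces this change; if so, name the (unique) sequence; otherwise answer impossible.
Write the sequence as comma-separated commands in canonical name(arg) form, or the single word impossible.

straight(2), arc(left, 4), straight(1)

key: order matters: swapping straight(2) and straight(1) lands elsewhere
t0: x=-1 y=2 heading=S
step 1 (straight(2)): x=-1 y=0 heading=S
step 2 (arc(left, 4)): x=3 y=-4 heading=E
step 3 (straight(1)): x=4 y=-4 heading=E
uniquely the one of 125 3-step routes that fits.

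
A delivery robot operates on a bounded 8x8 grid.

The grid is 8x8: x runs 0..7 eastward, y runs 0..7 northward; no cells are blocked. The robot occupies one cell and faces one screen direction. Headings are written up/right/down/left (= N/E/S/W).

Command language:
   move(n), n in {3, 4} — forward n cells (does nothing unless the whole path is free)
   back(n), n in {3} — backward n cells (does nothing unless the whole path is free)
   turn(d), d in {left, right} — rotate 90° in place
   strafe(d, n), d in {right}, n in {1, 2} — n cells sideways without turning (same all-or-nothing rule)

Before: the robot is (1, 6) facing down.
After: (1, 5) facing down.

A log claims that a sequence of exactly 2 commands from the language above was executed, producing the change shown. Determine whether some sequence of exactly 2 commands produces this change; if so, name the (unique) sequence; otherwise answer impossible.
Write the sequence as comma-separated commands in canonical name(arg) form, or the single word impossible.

key: order matters: swapping move(4) and back(3) lands elsewhere
from: (1, 6) facing down
[1] after move(4): (1, 2) facing down
[2] after back(3): (1, 5) facing down
no other 2-command option fits: unique.

move(4), back(3)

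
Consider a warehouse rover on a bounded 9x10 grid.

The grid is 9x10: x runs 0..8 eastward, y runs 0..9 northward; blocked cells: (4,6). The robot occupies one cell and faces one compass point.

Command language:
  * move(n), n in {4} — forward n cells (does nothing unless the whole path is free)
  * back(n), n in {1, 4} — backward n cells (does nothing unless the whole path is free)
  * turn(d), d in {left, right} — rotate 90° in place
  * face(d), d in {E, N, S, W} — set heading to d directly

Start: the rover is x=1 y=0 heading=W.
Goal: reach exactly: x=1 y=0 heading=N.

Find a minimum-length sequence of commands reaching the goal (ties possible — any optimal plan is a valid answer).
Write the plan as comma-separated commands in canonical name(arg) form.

face(N)

t0: x=1 y=0 heading=W
t=1 face(N) ⇒ x=1 y=0 heading=N
minimal: 1 command(s), checked below 1.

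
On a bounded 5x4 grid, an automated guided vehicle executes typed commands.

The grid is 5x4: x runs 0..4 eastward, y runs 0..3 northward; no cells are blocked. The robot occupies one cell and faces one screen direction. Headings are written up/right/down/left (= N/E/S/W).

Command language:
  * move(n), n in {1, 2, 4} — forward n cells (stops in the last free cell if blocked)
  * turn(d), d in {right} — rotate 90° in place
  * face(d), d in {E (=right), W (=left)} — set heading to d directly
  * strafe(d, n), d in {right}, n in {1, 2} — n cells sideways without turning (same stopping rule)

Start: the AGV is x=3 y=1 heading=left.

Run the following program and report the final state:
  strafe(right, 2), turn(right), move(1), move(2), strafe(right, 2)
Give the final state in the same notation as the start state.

x=4 y=3 heading=up

begin: x=3 y=1 heading=left
[1] after strafe(right, 2): x=3 y=3 heading=left
[2] after turn(right): x=3 y=3 heading=up
[3] after move(1): x=3 y=3 heading=up
[4] after move(2): x=3 y=3 heading=up
[5] after strafe(right, 2): x=4 y=3 heading=up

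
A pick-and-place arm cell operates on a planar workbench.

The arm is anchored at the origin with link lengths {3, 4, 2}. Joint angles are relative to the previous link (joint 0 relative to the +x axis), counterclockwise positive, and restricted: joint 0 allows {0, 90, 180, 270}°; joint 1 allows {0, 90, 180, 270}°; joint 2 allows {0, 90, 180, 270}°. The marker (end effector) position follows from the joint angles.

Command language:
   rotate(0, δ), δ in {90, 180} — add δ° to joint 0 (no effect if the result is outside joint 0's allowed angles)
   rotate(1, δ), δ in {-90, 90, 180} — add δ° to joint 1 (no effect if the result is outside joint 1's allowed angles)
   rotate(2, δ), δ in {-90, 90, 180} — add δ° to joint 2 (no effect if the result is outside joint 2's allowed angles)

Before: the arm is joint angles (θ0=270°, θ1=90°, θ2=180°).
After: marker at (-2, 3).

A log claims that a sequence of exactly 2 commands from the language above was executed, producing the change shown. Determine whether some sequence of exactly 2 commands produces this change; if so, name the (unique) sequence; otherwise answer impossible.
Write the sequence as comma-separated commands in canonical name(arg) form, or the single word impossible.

rotate(0, 90), rotate(0, 90)

t0: joint angles (θ0=270°, θ1=90°, θ2=180°)
1. rotate(0, 90) → joint angles (θ0=0°, θ1=90°, θ2=180°)
2. rotate(0, 90) → joint angles (θ0=90°, θ1=90°, θ2=180°)
no other 2-command option fits: unique.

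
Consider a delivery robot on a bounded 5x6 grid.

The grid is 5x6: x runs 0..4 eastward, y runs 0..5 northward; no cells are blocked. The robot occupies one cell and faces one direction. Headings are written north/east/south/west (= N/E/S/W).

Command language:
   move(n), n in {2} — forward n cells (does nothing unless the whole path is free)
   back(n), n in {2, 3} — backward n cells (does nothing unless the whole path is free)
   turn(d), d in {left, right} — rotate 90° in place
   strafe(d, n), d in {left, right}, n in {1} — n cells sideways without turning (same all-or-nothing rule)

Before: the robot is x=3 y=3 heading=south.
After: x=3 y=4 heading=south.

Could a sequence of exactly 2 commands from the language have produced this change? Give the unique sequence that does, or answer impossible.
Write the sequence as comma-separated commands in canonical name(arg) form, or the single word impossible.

move(2), back(3)

key: still facing S at the end — nothing in the sequence rotates
from: x=3 y=3 heading=south
[1] after move(2): x=3 y=1 heading=south
[2] after back(3): x=3 y=4 heading=south
uniquely the one of 49 2-step routes that fits.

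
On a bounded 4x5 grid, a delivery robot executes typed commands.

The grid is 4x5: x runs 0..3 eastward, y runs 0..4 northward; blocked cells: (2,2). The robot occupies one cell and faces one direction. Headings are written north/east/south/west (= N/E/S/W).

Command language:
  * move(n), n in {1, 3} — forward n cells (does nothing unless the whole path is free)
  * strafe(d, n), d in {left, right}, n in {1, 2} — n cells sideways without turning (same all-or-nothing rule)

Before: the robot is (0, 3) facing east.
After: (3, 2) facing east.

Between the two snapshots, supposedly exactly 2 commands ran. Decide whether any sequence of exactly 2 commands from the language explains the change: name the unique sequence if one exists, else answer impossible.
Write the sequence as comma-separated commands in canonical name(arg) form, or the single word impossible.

move(3), strafe(right, 1)

key: order matters: swapping move(3) and strafe(right, 1) lands elsewhere
start: (0, 3) facing east
t=1 move(3) ⇒ (3, 3) facing east
t=2 strafe(right, 1) ⇒ (3, 2) facing east
all 36 alternatives checked — unique.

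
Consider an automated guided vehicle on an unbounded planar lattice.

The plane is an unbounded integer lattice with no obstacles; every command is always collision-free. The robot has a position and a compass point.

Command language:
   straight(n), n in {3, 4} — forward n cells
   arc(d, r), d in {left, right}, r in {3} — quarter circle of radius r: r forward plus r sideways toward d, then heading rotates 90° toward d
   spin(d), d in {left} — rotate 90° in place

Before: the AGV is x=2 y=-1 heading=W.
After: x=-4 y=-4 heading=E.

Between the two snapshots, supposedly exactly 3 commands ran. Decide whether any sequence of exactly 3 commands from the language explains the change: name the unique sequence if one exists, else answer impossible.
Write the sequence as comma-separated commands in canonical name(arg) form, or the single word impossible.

straight(3), arc(left, 3), spin(left)

key: position moved to (-4,-4) AND the heading swung to E — translation plus rotation needed
initial: x=2 y=-1 heading=W
1. straight(3) → x=-1 y=-1 heading=W
2. arc(left, 3) → x=-4 y=-4 heading=S
3. spin(left) → x=-4 y=-4 heading=E
all 125 alternatives checked — unique.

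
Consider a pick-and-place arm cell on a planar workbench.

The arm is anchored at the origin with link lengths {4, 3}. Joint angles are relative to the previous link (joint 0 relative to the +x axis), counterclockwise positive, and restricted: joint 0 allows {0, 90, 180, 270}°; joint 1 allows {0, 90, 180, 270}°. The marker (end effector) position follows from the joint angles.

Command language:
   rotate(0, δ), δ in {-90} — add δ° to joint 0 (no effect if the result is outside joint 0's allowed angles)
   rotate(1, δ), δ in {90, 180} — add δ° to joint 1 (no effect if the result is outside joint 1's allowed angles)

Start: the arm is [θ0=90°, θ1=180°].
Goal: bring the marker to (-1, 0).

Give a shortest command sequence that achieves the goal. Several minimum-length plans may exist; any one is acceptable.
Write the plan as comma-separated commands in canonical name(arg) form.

rotate(0, -90), rotate(0, -90), rotate(0, -90)

t0: [θ0=90°, θ1=180°]
t=1 rotate(0, -90) ⇒ [θ0=0°, θ1=180°]
t=2 rotate(0, -90) ⇒ [θ0=270°, θ1=180°]
t=3 rotate(0, -90) ⇒ [θ0=180°, θ1=180°]
shorter routes all fall short; 3 is best.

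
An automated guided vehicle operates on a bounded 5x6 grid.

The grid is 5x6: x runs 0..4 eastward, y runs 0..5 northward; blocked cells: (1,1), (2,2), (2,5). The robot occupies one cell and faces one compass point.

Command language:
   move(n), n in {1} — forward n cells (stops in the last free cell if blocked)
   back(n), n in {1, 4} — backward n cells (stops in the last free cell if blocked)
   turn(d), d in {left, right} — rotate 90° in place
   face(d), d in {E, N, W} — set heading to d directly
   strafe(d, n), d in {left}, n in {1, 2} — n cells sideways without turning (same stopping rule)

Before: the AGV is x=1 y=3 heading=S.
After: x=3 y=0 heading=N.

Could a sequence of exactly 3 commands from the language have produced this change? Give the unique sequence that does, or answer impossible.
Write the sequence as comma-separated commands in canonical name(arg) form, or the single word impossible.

key: back(4) runs into the grid edge before its full distance
from: x=1 y=3 heading=S
[1] after strafe(left, 2): x=3 y=3 heading=S
[2] after face(N): x=3 y=3 heading=N
[3] after back(4): x=3 y=0 heading=N
all 1000 alternatives checked — unique.

strafe(left, 2), face(N), back(4)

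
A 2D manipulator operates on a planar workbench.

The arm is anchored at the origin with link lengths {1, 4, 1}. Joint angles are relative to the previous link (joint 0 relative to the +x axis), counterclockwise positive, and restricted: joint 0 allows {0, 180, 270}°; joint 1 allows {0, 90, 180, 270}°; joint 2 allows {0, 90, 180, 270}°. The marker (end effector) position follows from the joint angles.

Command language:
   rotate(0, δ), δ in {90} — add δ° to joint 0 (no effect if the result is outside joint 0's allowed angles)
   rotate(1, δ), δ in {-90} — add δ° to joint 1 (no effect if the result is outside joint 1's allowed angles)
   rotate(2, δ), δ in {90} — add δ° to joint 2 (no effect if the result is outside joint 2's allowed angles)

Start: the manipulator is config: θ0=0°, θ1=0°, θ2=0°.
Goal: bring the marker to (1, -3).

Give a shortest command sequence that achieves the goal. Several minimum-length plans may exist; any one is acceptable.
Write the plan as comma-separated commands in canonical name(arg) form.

rotate(1, -90), rotate(2, 90), rotate(2, 90)

initial: config: θ0=0°, θ1=0°, θ2=0°
[1] after rotate(1, -90): config: θ0=0°, θ1=270°, θ2=0°
[2] after rotate(2, 90): config: θ0=0°, θ1=270°, θ2=90°
[3] after rotate(2, 90): config: θ0=0°, θ1=270°, θ2=180°
no 2-step plan works, so 3 is optimal.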